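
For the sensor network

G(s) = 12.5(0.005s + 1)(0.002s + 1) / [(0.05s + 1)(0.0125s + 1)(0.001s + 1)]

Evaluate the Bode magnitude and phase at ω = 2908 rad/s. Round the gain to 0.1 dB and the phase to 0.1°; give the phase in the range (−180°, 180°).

-23.6 dB, -82.7°

At ω = 2908 rad/s:
zero (1 + j2908·0.005) = 1 + j14.54 → |·| ≈ 14.574, ∠ ≈ 86.07°
zero (1 + j2908·0.002) = 1 + j5.816 → |·| ≈ 5.9013, ∠ ≈ 80.24°
pole (1 + j2908·0.05) = 1 + j145.4 → |·| ≈ 145.4, ∠ ≈ 89.61°
pole (1 + j2908·0.0125) = 1 + j36.35 → |·| ≈ 36.364, ∠ ≈ 88.42°
pole (1 + j2908·0.001) = 1 + j2.908 → |·| ≈ 3.0751, ∠ ≈ 71.02°
|G| = 12.5 · 14.574 · 5.9013 / (145.4 · 36.364 · 3.0751) ≈ 0.066121
Gain = 20 log₁₀(0.066121) ≈ -23.59 dB
∠G = (86.07° + 80.24°) − (89.61° + 88.42° + 71.02°) = -82.74°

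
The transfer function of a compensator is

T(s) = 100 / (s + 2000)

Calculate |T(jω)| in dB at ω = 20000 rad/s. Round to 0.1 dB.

At s = jω = j20000:
pole (s+2000): 2000 + j20000 → |·| = √(2000²+20000²) = √404000000 ≈ 20100, ∠ = arctan(20000/2000) ≈ 84.29°
|T| = 100 / 20100 ≈ 0.0049751
Gain = 20 log₁₀(0.0049751) ≈ -46.06 dB

-46.1 dB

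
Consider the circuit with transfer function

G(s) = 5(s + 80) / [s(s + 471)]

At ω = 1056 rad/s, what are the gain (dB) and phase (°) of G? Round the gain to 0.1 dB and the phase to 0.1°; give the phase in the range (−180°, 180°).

At s = jω = j1056:
zero (s+80): 80 + j1056 → |·| = √(80²+1056²) = √1121536 ≈ 1059, ∠ = arctan(1056/80) ≈ 85.67°
pole (s+471): 471 + j1056 → |·| = √(471²+1056²) = √1336977 ≈ 1156.3, ∠ = arctan(1056/471) ≈ 65.96°
pole at origin: |s| = 1056, ∠ = 90.00° (in denominator)
|G| = 5 · 1059 / 1.2211e+06 ≈ 0.0043363
Gain = 20 log₁₀(0.0043363) ≈ -47.26 dB
∠G = 85.67° − 155.96° = -70.29°

-47.3 dB, -70.3°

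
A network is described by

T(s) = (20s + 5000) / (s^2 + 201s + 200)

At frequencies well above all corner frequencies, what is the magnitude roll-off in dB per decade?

-20 dB/decade

Each pole contributes −20 dB/decade at high frequency; each zero contributes +20 dB/decade.
Net: 1 zero(s) − 2 pole(s) → -20 dB/decade.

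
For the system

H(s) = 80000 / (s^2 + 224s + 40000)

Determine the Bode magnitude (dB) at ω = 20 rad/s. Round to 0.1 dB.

6.1 dB

At s = jω = j20:
quadratic: (j20)² + 224·j20 + 40000 = 39600 + j4480 → |·| ≈ 39853, ∠ ≈ 6.45°
|H| = 80000 / 39853 ≈ 2.0074
Gain = 20 log₁₀(2.0074) ≈ 6.05 dB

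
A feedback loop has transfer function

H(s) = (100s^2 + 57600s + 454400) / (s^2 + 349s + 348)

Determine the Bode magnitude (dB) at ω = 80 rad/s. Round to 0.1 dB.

44.2 dB

Substitute s = j80:
Numerator: 100(j80)^2 + 57600(j80) + 454400 = -185600 + j4608000
Denominator: (j80)^2 + 349(j80) + 348 = -6052 + j27920
|N| = √(185600² + 4608000²) ≈ 4.6117e+06, ∠N ≈ 92.31°
|D| = √(6052² + 27920²) ≈ 28568, ∠D ≈ 102.23°
|H| = 4.6117e+06 / 28568 ≈ 161.43
Gain = 20 log₁₀(161.43) ≈ 44.16 dB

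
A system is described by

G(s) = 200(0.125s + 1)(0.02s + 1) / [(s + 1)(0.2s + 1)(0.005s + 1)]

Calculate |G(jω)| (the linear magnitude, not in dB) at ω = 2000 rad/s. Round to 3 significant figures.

At ω = 2000 rad/s:
zero (1 + j2000·0.125) = 1 + j250 → |·| ≈ 250, ∠ ≈ 89.77°
zero (1 + j2000·0.02) = 1 + j40 → |·| ≈ 40.012, ∠ ≈ 88.57°
pole (1 + j2000·1) = 1 + j2000 → |·| ≈ 2000, ∠ ≈ 89.97°
pole (1 + j2000·0.2) = 1 + j400 → |·| ≈ 400, ∠ ≈ 89.86°
pole (1 + j2000·0.005) = 1 + j10 → |·| ≈ 10.05, ∠ ≈ 84.29°
|G| = 200 · 250 · 40.012 / (2000 · 400 · 10.05) ≈ 0.24883

0.249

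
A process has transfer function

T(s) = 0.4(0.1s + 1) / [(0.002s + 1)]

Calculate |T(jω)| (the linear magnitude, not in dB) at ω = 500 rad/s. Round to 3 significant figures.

14.1

At ω = 500 rad/s:
zero (1 + j500·0.1) = 1 + j50 → |·| ≈ 50.01, ∠ ≈ 88.85°
pole (1 + j500·0.002) = 1 + j1 → |·| ≈ 1.4142, ∠ ≈ 45.00°
|T| = 0.4 · 50.01 / (1.4142) ≈ 14.145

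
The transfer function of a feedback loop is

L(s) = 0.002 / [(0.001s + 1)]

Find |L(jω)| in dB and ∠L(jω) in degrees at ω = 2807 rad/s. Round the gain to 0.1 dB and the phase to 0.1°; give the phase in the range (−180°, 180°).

-63.5 dB, -70.4°

At ω = 2807 rad/s:
pole (1 + j2807·0.001) = 1 + j2.807 → |·| ≈ 2.9798, ∠ ≈ 70.39°
|L| = 0.002 · 1 / (2.9798) ≈ 0.00067119
Gain = 20 log₁₀(0.00067119) ≈ -63.46 dB
∠L = (0°) − (70.39°) = -70.39°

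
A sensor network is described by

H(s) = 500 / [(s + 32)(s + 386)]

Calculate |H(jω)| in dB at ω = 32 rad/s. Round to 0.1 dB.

-30.9 dB

At s = jω = j32:
pole (s+32): 32 + j32 → |·| = √(32²+32²) = √2048 ≈ 45.255, ∠ = arctan(32/32) ≈ 45.00°
pole (s+386): 386 + j32 → |·| = √(386²+32²) = √150020 ≈ 387.32, ∠ = arctan(32/386) ≈ 4.74°
|H| = 500 / 17528 ≈ 0.028526
Gain = 20 log₁₀(0.028526) ≈ -30.90 dB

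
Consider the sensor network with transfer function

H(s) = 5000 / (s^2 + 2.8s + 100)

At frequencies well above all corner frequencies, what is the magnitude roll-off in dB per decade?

-40 dB/decade

Each pole contributes −20 dB/decade at high frequency; each zero contributes +20 dB/decade.
Net: 0 zero(s) − 2 pole(s) → -40 dB/decade.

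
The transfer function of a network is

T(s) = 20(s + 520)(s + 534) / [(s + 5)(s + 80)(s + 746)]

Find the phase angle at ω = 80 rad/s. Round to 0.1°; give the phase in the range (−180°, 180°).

At s = jω = j80:
zero (s+520): 520 + j80 → |·| = √(520²+80²) = √276800 ≈ 526.12, ∠ = arctan(80/520) ≈ 8.75°
zero (s+534): 534 + j80 → |·| = √(534²+80²) = √291556 ≈ 539.96, ∠ = arctan(80/534) ≈ 8.52°
pole (s+5): 5 + j80 → |·| = √(5²+80²) = √6425 ≈ 80.156, ∠ = arctan(80/5) ≈ 86.42°
pole (s+80): 80 + j80 → |·| = √(80²+80²) = √12800 ≈ 113.14, ∠ = arctan(80/80) ≈ 45.00°
pole (s+746): 746 + j80 → |·| = √(746²+80²) = √562916 ≈ 750.28, ∠ = arctan(80/746) ≈ 6.12°
∠T = 17.27° − 137.54° = -120.27°

-120.3°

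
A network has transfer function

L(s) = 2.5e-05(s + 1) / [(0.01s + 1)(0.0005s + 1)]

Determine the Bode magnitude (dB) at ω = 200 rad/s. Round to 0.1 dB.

-53.1 dB

At ω = 200 rad/s:
zero (1 + j200·1) = 1 + j200 → |·| ≈ 200, ∠ ≈ 89.71°
pole (1 + j200·0.01) = 1 + j2 → |·| ≈ 2.2361, ∠ ≈ 63.43°
pole (1 + j200·0.0005) = 1 + j0.1 → |·| ≈ 1.005, ∠ ≈ 5.71°
|L| = 2.5e-05 · 200 / (2.2361 · 1.005) ≈ 0.0022249
Gain = 20 log₁₀(0.0022249) ≈ -53.05 dB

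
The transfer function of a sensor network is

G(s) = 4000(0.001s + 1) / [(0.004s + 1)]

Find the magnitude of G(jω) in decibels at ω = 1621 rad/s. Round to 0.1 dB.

At ω = 1621 rad/s:
zero (1 + j1621·0.001) = 1 + j1.621 → |·| ≈ 1.9046, ∠ ≈ 58.33°
pole (1 + j1621·0.004) = 1 + j6.484 → |·| ≈ 6.5607, ∠ ≈ 81.23°
|G| = 4000 · 1.9046 / (6.5607) ≈ 1161.2
Gain = 20 log₁₀(1161.2) ≈ 61.30 dB

61.3 dB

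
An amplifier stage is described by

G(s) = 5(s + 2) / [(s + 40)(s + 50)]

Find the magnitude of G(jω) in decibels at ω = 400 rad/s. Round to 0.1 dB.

-38.2 dB

At s = jω = j400:
zero (s+2): 2 + j400 → |·| = √(2²+400²) = √160004 ≈ 400, ∠ = arctan(400/2) ≈ 89.71°
pole (s+40): 40 + j400 → |·| = √(40²+400²) = √161600 ≈ 402, ∠ = arctan(400/40) ≈ 84.29°
pole (s+50): 50 + j400 → |·| = √(50²+400²) = √162500 ≈ 403.11, ∠ = arctan(400/50) ≈ 82.87°
|G| = 5 · 400 / 1.6205e+05 ≈ 0.012342
Gain = 20 log₁₀(0.012342) ≈ -38.17 dB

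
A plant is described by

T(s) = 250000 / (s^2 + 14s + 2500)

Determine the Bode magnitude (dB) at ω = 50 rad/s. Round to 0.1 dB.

51.1 dB

At s = jω = j50:
quadratic: (j50)² + 14·j50 + 2500 = 0 + j700 → |·| ≈ 700, ∠ ≈ 90.00°
|T| = 250000 / 700 ≈ 357.14
Gain = 20 log₁₀(357.14) ≈ 51.06 dB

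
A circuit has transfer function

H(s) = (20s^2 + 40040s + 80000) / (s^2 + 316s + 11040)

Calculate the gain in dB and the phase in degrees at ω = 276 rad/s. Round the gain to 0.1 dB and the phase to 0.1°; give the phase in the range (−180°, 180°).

Substitute s = j276:
Numerator: 20(j276)^2 + 40040(j276) + 80000 = -1443520 + j11051040
Denominator: (j276)^2 + 316(j276) + 11040 = -65136 + j87216
|N| = √(1443520² + 11051040²) ≈ 1.1145e+07, ∠N ≈ 97.44°
|D| = √(65136² + 87216²) ≈ 1.0885e+05, ∠D ≈ 126.75°
|H| = 1.1145e+07 / 1.0885e+05 ≈ 102.39
Gain = 20 log₁₀(102.39) ≈ 40.21 dB
∠H = 97.44° − 126.75° = -29.31°

40.2 dB, -29.3°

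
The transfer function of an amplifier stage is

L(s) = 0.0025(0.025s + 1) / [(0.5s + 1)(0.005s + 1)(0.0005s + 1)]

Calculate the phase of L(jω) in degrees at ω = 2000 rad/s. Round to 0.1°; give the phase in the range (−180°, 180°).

-130.4°

At ω = 2000 rad/s:
zero (1 + j2000·0.025) = 1 + j50 → |·| ≈ 50.01, ∠ ≈ 88.85°
pole (1 + j2000·0.5) = 1 + j1000 → |·| ≈ 1000, ∠ ≈ 89.94°
pole (1 + j2000·0.005) = 1 + j10 → |·| ≈ 10.05, ∠ ≈ 84.29°
pole (1 + j2000·0.0005) = 1 + j1 → |·| ≈ 1.4142, ∠ ≈ 45.00°
∠L = (88.85°) − (89.94° + 84.29° + 45.00°) = -130.38°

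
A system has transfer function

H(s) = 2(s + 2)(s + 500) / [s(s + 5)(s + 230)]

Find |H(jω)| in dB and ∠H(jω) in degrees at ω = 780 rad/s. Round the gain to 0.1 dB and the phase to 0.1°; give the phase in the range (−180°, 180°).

At s = jω = j780:
zero (s+2): 2 + j780 → |·| = √(2²+780²) = √608404 ≈ 780, ∠ = arctan(780/2) ≈ 89.85°
zero (s+500): 500 + j780 → |·| = √(500²+780²) = √858400 ≈ 926.5, ∠ = arctan(780/500) ≈ 57.34°
pole (s+5): 5 + j780 → |·| = √(5²+780²) = √608425 ≈ 780.02, ∠ = arctan(780/5) ≈ 89.63°
pole (s+230): 230 + j780 → |·| = √(230²+780²) = √661300 ≈ 813.2, ∠ = arctan(780/230) ≈ 73.57°
pole at origin: |s| = 780, ∠ = 90.00° (in denominator)
|H| = 2 · 7.2267e+05 / 4.9476e+08 ≈ 0.0029213
Gain = 20 log₁₀(0.0029213) ≈ -50.69 dB
∠H = 147.19° − 253.20° = -106.01°

-50.7 dB, -106.0°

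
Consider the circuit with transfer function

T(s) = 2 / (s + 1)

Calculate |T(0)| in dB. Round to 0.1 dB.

6.0 dB

T(0) = 2 / 1 = 2
20 log₁₀(2) ≈ 6.02 dB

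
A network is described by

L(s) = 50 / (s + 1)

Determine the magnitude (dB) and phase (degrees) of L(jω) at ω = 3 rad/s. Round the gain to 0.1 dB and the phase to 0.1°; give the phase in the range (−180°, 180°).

Substitute s = j3:
Numerator: 50 = 50 + j0
Denominator: (j3) + 1 = 1 + j3
|N| = √(50² + 0²) ≈ 50, ∠N ≈ 0.00°
|D| = √(1² + 3²) ≈ 3.1623, ∠D ≈ 71.57°
|L| = 50 / 3.1623 ≈ 15.811
Gain = 20 log₁₀(15.811) ≈ 23.98 dB
∠L = 0.00° − 71.57° = -71.57°

24.0 dB, -71.6°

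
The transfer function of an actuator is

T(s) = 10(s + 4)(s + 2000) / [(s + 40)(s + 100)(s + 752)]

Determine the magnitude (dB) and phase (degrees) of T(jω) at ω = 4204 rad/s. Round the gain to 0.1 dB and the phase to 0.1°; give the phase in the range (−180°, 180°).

-51.7 dB, -103.4°

At s = jω = j4204:
zero (s+4): 4 + j4204 → |·| = √(4²+4204²) = √17673632 ≈ 4204, ∠ = arctan(4204/4) ≈ 89.95°
zero (s+2000): 2000 + j4204 → |·| = √(2000²+4204²) = √21673616 ≈ 4655.5, ∠ = arctan(4204/2000) ≈ 64.56°
pole (s+40): 40 + j4204 → |·| = √(40²+4204²) = √17675216 ≈ 4204.2, ∠ = arctan(4204/40) ≈ 89.45°
pole (s+100): 100 + j4204 → |·| = √(100²+4204²) = √17683616 ≈ 4205.2, ∠ = arctan(4204/100) ≈ 88.64°
pole (s+752): 752 + j4204 → |·| = √(752²+4204²) = √18239120 ≈ 4270.7, ∠ = arctan(4204/752) ≈ 79.86°
|T| = 10 · 1.9572e+07 / 7.5504e+10 ≈ 0.0025922
Gain = 20 log₁₀(0.0025922) ≈ -51.73 dB
∠T = 154.51° − 257.95° = -103.44°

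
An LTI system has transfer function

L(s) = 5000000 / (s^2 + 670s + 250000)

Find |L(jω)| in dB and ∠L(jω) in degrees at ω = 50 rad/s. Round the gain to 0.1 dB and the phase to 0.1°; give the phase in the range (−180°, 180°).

At s = jω = j50:
quadratic: (j50)² + 670·j50 + 250000 = 247500 + j33500 → |·| ≈ 2.4976e+05, ∠ ≈ 7.71°
|L| = 5000000 / 2.4976e+05 ≈ 20.019
Gain = 20 log₁₀(20.019) ≈ 26.03 dB
∠L = 0.00° − 7.71° = -7.71°

26.0 dB, -7.7°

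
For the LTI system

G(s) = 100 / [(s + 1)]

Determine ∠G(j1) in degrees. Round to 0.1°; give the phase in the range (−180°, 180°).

At ω = 1 rad/s:
pole (1 + j1·1) = 1 + j1 → |·| ≈ 1.4142, ∠ ≈ 45.00°
∠G = (0°) − (45.00°) = -45.00°

-45.0°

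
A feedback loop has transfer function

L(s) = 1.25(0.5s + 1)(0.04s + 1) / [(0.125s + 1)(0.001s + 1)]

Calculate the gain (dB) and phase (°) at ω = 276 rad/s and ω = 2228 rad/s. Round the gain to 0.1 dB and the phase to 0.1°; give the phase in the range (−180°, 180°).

ω = 276: 34.6 dB, 70.6°; ω = 2228: 45.2 dB, 23.7°

At ω = 276 rad/s:
zero (1 + j276·0.5) = 1 + j138 → |·| ≈ 138, ∠ ≈ 89.58°
zero (1 + j276·0.04) = 1 + j11.04 → |·| ≈ 11.085, ∠ ≈ 84.82°
pole (1 + j276·0.125) = 1 + j34.5 → |·| ≈ 34.514, ∠ ≈ 88.34°
pole (1 + j276·0.001) = 1 + j0.276 → |·| ≈ 1.0374, ∠ ≈ 15.43°
|L| = 1.25 · 138 · 11.085 / (34.514 · 1.0374) ≈ 53.405
Gain = 20 log₁₀(53.405) ≈ 34.55 dB
∠L = (89.58° + 84.82°) − (88.34° + 15.43°) = 70.63°

At ω = 2228 rad/s:
zero (1 + j2228·0.5) = 1 + j1114 → |·| ≈ 1114, ∠ ≈ 89.95°
zero (1 + j2228·0.04) = 1 + j89.12 → |·| ≈ 89.126, ∠ ≈ 89.36°
pole (1 + j2228·0.125) = 1 + j278.5 → |·| ≈ 278.5, ∠ ≈ 89.79°
pole (1 + j2228·0.001) = 1 + j2.228 → |·| ≈ 2.4421, ∠ ≈ 65.83°
|L| = 1.25 · 1114 · 89.126 / (278.5 · 2.4421) ≈ 182.48
Gain = 20 log₁₀(182.48) ≈ 45.22 dB
∠L = (89.95° + 89.36°) − (89.79° + 65.83°) = 23.69°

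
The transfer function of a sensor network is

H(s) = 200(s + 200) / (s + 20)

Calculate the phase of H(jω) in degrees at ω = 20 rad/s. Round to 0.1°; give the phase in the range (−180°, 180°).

At s = jω = j20:
zero (s+200): 200 + j20 → |·| = √(200²+20²) = √40400 ≈ 201, ∠ = arctan(20/200) ≈ 5.71°
pole (s+20): 20 + j20 → |·| = √(20²+20²) = √800 ≈ 28.284, ∠ = arctan(20/20) ≈ 45.00°
∠H = 5.71° − 45.00° = -39.29°

-39.3°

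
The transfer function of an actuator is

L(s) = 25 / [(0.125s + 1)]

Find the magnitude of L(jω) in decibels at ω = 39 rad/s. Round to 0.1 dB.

At ω = 39 rad/s:
pole (1 + j39·0.125) = 1 + j4.875 → |·| ≈ 4.9765, ∠ ≈ 78.41°
|L| = 25 · 1 / (4.9765) ≈ 5.0236
Gain = 20 log₁₀(5.0236) ≈ 14.02 dB

14.0 dB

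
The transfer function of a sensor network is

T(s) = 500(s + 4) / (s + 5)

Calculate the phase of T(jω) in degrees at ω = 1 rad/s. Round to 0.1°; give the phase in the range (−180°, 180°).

2.7°

At s = jω = j1:
zero (s+4): 4 + j1 → |·| = √(4²+1²) = √17 ≈ 4.1231, ∠ = arctan(1/4) ≈ 14.04°
pole (s+5): 5 + j1 → |·| = √(5²+1²) = √26 ≈ 5.099, ∠ = arctan(1/5) ≈ 11.31°
∠T = 14.04° − 11.31° = 2.73°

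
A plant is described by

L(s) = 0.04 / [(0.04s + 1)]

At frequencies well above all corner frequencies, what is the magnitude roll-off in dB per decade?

-20 dB/decade

Each pole contributes −20 dB/decade at high frequency; each zero contributes +20 dB/decade.
Net: 0 zero(s) − 1 pole(s) → -20 dB/decade.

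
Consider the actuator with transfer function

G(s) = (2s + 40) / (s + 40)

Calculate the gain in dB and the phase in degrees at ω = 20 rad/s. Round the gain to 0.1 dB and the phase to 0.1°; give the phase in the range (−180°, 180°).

2.0 dB, 18.4°

Substitute s = j20:
Numerator: 2(j20) + 40 = 40 + j40
Denominator: (j20) + 40 = 40 + j20
|N| = √(40² + 40²) ≈ 56.569, ∠N ≈ 45.00°
|D| = √(40² + 20²) ≈ 44.721, ∠D ≈ 26.57°
|G| = 56.569 / 44.721 ≈ 1.2649
Gain = 20 log₁₀(1.2649) ≈ 2.04 dB
∠G = 45.00° − 26.57° = 18.43°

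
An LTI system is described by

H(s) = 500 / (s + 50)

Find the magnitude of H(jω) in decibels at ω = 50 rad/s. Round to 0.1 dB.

Substitute s = j50:
Numerator: 500 = 500 + j0
Denominator: (j50) + 50 = 50 + j50
|N| = √(500² + 0²) ≈ 500, ∠N ≈ 0.00°
|D| = √(50² + 50²) ≈ 70.711, ∠D ≈ 45.00°
|H| = 500 / 70.711 ≈ 7.071
Gain = 20 log₁₀(7.071) ≈ 16.99 dB

17.0 dB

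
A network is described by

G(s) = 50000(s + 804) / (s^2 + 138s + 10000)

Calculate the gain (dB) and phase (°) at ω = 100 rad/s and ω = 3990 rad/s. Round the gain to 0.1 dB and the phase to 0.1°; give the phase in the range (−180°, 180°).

ω = 100: 69.4 dB, -82.9°; ω = 3990: 22.1 dB, -99.4°

At s = jω = j100:
zero (s+804): 804 + j100 → |·| = √(804²+100²) = √656416 ≈ 810.2, ∠ = arctan(100/804) ≈ 7.09°
quadratic: (j100)² + 138·j100 + 10000 = 0 + j13800 → |·| ≈ 13800, ∠ ≈ 90.00°
|G| = 50000 · 810.2 / 13800 ≈ 2935.5
Gain = 20 log₁₀(2935.5) ≈ 69.35 dB
∠G = 7.09° − 90.00° = -82.91°

At s = jω = j3990:
zero (s+804): 804 + j3990 → |·| = √(804²+3990²) = √16566516 ≈ 4070.2, ∠ = arctan(3990/804) ≈ 78.61°
quadratic: (j3990)² + 138·j3990 + 10000 = -15910100 + j550620 → |·| ≈ 1.592e+07, ∠ ≈ 178.02°
|G| = 50000 · 4070.2 / 1.592e+07 ≈ 12.783
Gain = 20 log₁₀(12.783) ≈ 22.13 dB
∠G = 78.61° − 178.02° = -99.41°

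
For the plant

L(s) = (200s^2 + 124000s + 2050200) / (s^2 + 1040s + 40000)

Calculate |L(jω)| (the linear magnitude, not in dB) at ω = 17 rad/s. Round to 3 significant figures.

66.7

Substitute s = j17:
Numerator: 200(j17)^2 + 124000(j17) + 2050200 = 1992400 + j2108000
Denominator: (j17)^2 + 1040(j17) + 40000 = 39711 + j17680
|N| = √(1992400² + 2108000²) ≈ 2.9006e+06, ∠N ≈ 46.61°
|D| = √(39711² + 17680²) ≈ 43469, ∠D ≈ 24.00°
|L| = 2.9006e+06 / 43469 ≈ 66.728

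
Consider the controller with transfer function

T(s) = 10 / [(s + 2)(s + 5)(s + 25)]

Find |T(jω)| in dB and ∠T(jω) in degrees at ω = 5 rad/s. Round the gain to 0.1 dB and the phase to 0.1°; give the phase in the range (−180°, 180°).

At s = jω = j5:
pole (s+2): 2 + j5 → |·| = √(2²+5²) = √29 ≈ 5.3852, ∠ = arctan(5/2) ≈ 68.20°
pole (s+5): 5 + j5 → |·| = √(5²+5²) = √50 ≈ 7.0711, ∠ = arctan(5/5) ≈ 45.00°
pole (s+25): 25 + j5 → |·| = √(25²+5²) = √650 ≈ 25.495, ∠ = arctan(5/25) ≈ 11.31°
|T| = 10 / 970.83 ≈ 0.0103
Gain = 20 log₁₀(0.0103) ≈ -39.74 dB
∠T = 0.00° − 124.51° = -124.51°

-39.7 dB, -124.5°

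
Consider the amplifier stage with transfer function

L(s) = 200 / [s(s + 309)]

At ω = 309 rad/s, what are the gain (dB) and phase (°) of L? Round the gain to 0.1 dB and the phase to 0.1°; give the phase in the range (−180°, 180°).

-56.6 dB, -135.0°

At s = jω = j309:
pole (s+309): 309 + j309 → |·| = √(309²+309²) = √190962 ≈ 436.99, ∠ = arctan(309/309) ≈ 45.00°
pole at origin: |s| = 309, ∠ = 90.00° (in denominator)
|L| = 200 / 1.3503e+05 ≈ 0.0014812
Gain = 20 log₁₀(0.0014812) ≈ -56.59 dB
∠L = 0.00° − 135.00° = -135.00°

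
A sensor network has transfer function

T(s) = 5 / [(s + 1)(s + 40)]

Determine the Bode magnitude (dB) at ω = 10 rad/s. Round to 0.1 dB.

-38.4 dB

At s = jω = j10:
pole (s+1): 1 + j10 → |·| = √(1²+10²) = √101 ≈ 10.05, ∠ = arctan(10/1) ≈ 84.29°
pole (s+40): 40 + j10 → |·| = √(40²+10²) = √1700 ≈ 41.231, ∠ = arctan(10/40) ≈ 14.04°
|T| = 5 / 414.37 ≈ 0.012067
Gain = 20 log₁₀(0.012067) ≈ -38.37 dB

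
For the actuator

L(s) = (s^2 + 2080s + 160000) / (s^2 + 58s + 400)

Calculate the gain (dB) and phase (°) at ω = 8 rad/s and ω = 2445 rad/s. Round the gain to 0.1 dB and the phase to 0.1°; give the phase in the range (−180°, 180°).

ω = 8: 49.0 dB, -48.2°; ω = 2445: 2.2 dB, -39.8°

Substitute s = j8:
Numerator: (j8)^2 + 2080(j8) + 160000 = 159936 + j16640
Denominator: (j8)^2 + 58(j8) + 400 = 336 + j464
|N| = √(159936² + 16640²) ≈ 1.608e+05, ∠N ≈ 5.94°
|D| = √(336² + 464²) ≈ 572.88, ∠D ≈ 54.09°
|L| = 1.608e+05 / 572.88 ≈ 280.69
Gain = 20 log₁₀(280.69) ≈ 48.96 dB
∠L = 5.94° − 54.09° = -48.15°

Substitute s = j2445:
Numerator: (j2445)^2 + 2080(j2445) + 160000 = -5818025 + j5085600
Denominator: (j2445)^2 + 58(j2445) + 400 = -5977625 + j141810
|N| = √(5818025² + 5085600²) ≈ 7.7274e+06, ∠N ≈ 138.84°
|D| = √(5977625² + 141810²) ≈ 5.9793e+06, ∠D ≈ 178.64°
|L| = 7.7274e+06 / 5.9793e+06 ≈ 1.2924
Gain = 20 log₁₀(1.2924) ≈ 2.23 dB
∠L = 138.84° − 178.64° = -39.80°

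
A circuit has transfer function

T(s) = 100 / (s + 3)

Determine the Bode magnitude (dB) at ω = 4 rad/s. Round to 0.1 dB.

Substitute s = j4:
Numerator: 100 = 100 + j0
Denominator: (j4) + 3 = 3 + j4
|N| = √(100² + 0²) ≈ 100, ∠N ≈ 0.00°
|D| = √(3² + 4²) ≈ 5, ∠D ≈ 53.13°
|T| = 100 / 5 ≈ 20
Gain = 20 log₁₀(20) ≈ 26.02 dB

26.0 dB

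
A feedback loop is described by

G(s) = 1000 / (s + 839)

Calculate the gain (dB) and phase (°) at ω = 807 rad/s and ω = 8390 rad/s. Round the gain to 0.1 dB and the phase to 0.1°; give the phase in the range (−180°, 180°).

ω = 807: -1.3 dB, -43.9°; ω = 8390: -18.5 dB, -84.3°

At s = jω = j807:
pole (s+839): 839 + j807 → |·| = √(839²+807²) = √1355170 ≈ 1164.1, ∠ = arctan(807/839) ≈ 43.89°
|G| = 1000 / 1164.1 ≈ 0.85903
Gain = 20 log₁₀(0.85903) ≈ -1.32 dB
∠G = 0.00° − 43.89° = -43.89°

At s = jω = j8390:
pole (s+839): 839 + j8390 → |·| = √(839²+8390²) = √71096021 ≈ 8431.8, ∠ = arctan(8390/839) ≈ 84.29°
|G| = 1000 / 8431.8 ≈ 0.1186
Gain = 20 log₁₀(0.1186) ≈ -18.52 dB
∠G = 0.00° − 84.29° = -84.29°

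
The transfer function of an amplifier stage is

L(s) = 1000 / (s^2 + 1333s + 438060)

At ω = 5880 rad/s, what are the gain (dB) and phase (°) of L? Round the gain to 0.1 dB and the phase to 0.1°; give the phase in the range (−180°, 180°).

Substitute s = j5880:
Numerator: 1000 = 1000 + j0
Denominator: (j5880)^2 + 1333(j5880) + 438060 = -34136340 + j7838040
|N| = √(1000² + 0²) ≈ 1000, ∠N ≈ 0.00°
|D| = √(34136340² + 7838040²) ≈ 3.5025e+07, ∠D ≈ 167.07°
|L| = 1000 / 3.5025e+07 ≈ 2.8551e-05
Gain = 20 log₁₀(2.8551e-05) ≈ -90.89 dB
∠L = 0.00° − 167.07° = -167.07°

-90.9 dB, -167.1°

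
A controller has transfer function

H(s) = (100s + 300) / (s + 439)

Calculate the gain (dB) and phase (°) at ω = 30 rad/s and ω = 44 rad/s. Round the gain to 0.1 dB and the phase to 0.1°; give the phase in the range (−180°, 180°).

Substitute s = j30:
Numerator: 100(j30) + 300 = 300 + j3000
Denominator: (j30) + 439 = 439 + j30
|N| = √(300² + 3000²) ≈ 3015, ∠N ≈ 84.29°
|D| = √(439² + 30²) ≈ 440.02, ∠D ≈ 3.91°
|H| = 3015 / 440.02 ≈ 6.852
Gain = 20 log₁₀(6.852) ≈ 16.72 dB
∠H = 84.29° − 3.91° = 80.38°

Substitute s = j44:
Numerator: 100(j44) + 300 = 300 + j4400
Denominator: (j44) + 439 = 439 + j44
|N| = √(300² + 4400²) ≈ 4410.2, ∠N ≈ 86.10°
|D| = √(439² + 44²) ≈ 441.2, ∠D ≈ 5.72°
|H| = 4410.2 / 441.2 ≈ 9.9959
Gain = 20 log₁₀(9.9959) ≈ 20.00 dB
∠H = 86.10° − 5.72° = 80.38°

ω = 30: 16.7 dB, 80.4°; ω = 44: 20.0 dB, 80.4°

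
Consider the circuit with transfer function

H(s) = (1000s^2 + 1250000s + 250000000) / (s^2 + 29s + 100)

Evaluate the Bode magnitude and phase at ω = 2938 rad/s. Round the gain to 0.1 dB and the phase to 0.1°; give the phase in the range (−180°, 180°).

Substitute s = j2938:
Numerator: 1000(j2938)^2 + 1250000(j2938) + 250000000 = -8381844000 + j3672500000
Denominator: (j2938)^2 + 29(j2938) + 100 = -8631744 + j85202
|N| = √(8381844000² + 3672500000²) ≈ 9.1511e+09, ∠N ≈ 156.34°
|D| = √(8631744² + 85202²) ≈ 8.6322e+06, ∠D ≈ 179.43°
|H| = 9.1511e+09 / 8.6322e+06 ≈ 1060.1
Gain = 20 log₁₀(1060.1) ≈ 60.51 dB
∠H = 156.34° − 179.43° = -23.09°

60.5 dB, -23.1°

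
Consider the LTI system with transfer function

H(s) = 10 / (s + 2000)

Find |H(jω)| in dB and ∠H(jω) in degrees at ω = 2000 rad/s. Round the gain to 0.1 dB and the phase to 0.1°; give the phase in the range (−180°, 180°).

At s = jω = j2000:
pole (s+2000): 2000 + j2000 → |·| = √(2000²+2000²) = √8000000 ≈ 2828.4, ∠ = arctan(2000/2000) ≈ 45.00°
|H| = 10 / 2828.4 ≈ 0.0035356
Gain = 20 log₁₀(0.0035356) ≈ -49.03 dB
∠H = 0.00° − 45.00° = -45.00°

-49.0 dB, -45.0°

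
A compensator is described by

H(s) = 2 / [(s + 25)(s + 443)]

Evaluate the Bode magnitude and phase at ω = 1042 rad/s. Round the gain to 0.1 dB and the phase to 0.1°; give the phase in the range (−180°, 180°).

At s = jω = j1042:
pole (s+25): 25 + j1042 → |·| = √(25²+1042²) = √1086389 ≈ 1042.3, ∠ = arctan(1042/25) ≈ 88.63°
pole (s+443): 443 + j1042 → |·| = √(443²+1042²) = √1282013 ≈ 1132.3, ∠ = arctan(1042/443) ≈ 66.97°
|H| = 2 / 1.1802e+06 ≈ 1.6946e-06
Gain = 20 log₁₀(1.6946e-06) ≈ -115.42 dB
∠H = 0.00° − 155.60° = -155.60°

-115.4 dB, -155.6°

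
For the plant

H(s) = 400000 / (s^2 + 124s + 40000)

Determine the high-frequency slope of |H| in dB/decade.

-40 dB/decade

Each pole contributes −20 dB/decade at high frequency; each zero contributes +20 dB/decade.
Net: 0 zero(s) − 2 pole(s) → -40 dB/decade.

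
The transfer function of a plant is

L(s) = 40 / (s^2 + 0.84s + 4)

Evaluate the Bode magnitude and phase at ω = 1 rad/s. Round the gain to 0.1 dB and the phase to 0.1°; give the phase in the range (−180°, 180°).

22.2 dB, -15.6°

At s = jω = j1:
quadratic: (j1)² + 0.84·j1 + 4 = 3 + j0.84 → |·| ≈ 3.1154, ∠ ≈ 15.64°
|L| = 40 / 3.1154 ≈ 12.839
Gain = 20 log₁₀(12.839) ≈ 22.17 dB
∠L = 0.00° − 15.64° = -15.64°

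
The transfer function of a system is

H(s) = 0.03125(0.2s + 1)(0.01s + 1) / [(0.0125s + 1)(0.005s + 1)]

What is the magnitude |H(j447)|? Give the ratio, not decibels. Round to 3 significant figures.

0.921

At ω = 447 rad/s:
zero (1 + j447·0.2) = 1 + j89.4 → |·| ≈ 89.406, ∠ ≈ 89.36°
zero (1 + j447·0.01) = 1 + j4.47 → |·| ≈ 4.5805, ∠ ≈ 77.39°
pole (1 + j447·0.0125) = 1 + j5.5875 → |·| ≈ 5.6763, ∠ ≈ 79.85°
pole (1 + j447·0.005) = 1 + j2.235 → |·| ≈ 2.4485, ∠ ≈ 65.89°
|H| = 0.03125 · 89.406 · 4.5805 / (5.6763 · 2.4485) ≈ 0.9208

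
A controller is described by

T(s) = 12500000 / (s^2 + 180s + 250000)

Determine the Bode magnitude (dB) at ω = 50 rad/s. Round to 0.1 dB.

At s = jω = j50:
quadratic: (j50)² + 180·j50 + 250000 = 247500 + j9000 → |·| ≈ 2.4766e+05, ∠ ≈ 2.08°
|T| = 12500000 / 2.4766e+05 ≈ 50.472
Gain = 20 log₁₀(50.472) ≈ 34.06 dB

34.1 dB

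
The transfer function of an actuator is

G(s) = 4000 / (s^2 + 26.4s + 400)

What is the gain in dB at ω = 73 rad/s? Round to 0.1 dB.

-2.4 dB

At s = jω = j73:
quadratic: (j73)² + 26.4·j73 + 400 = -4929 + j1927.2 → |·| ≈ 5292.4, ∠ ≈ 158.64°
|G| = 4000 / 5292.4 ≈ 0.7558
Gain = 20 log₁₀(0.7558) ≈ -2.43 dB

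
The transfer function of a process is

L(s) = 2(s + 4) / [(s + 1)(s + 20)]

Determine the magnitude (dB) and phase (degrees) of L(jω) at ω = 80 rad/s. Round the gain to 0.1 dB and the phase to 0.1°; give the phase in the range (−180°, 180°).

At s = jω = j80:
zero (s+4): 4 + j80 → |·| = √(4²+80²) = √6416 ≈ 80.1, ∠ = arctan(80/4) ≈ 87.14°
pole (s+1): 1 + j80 → |·| = √(1²+80²) = √6401 ≈ 80.006, ∠ = arctan(80/1) ≈ 89.28°
pole (s+20): 20 + j80 → |·| = √(20²+80²) = √6800 ≈ 82.462, ∠ = arctan(80/20) ≈ 75.96°
|L| = 2 · 80.1 / 6597.5 ≈ 0.024282
Gain = 20 log₁₀(0.024282) ≈ -32.29 dB
∠L = 87.14° − 165.24° = -78.10°

-32.3 dB, -78.1°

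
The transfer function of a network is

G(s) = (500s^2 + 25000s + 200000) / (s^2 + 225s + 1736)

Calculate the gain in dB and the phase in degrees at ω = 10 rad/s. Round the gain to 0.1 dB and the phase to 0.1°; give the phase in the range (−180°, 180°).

Substitute s = j10:
Numerator: 500(j10)^2 + 25000(j10) + 200000 = 150000 + j250000
Denominator: (j10)^2 + 225(j10) + 1736 = 1636 + j2250
|N| = √(150000² + 250000²) ≈ 2.9155e+05, ∠N ≈ 59.04°
|D| = √(1636² + 2250²) ≈ 2781.9, ∠D ≈ 53.98°
|G| = 2.9155e+05 / 2781.9 ≈ 104.8
Gain = 20 log₁₀(104.8) ≈ 40.41 dB
∠G = 59.04° − 53.98° = 5.06°

40.4 dB, 5.1°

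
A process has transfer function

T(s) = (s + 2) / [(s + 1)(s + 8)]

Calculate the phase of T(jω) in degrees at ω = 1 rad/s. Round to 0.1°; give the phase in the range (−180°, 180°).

At s = jω = j1:
zero (s+2): 2 + j1 → |·| = √(2²+1²) = √5 ≈ 2.2361, ∠ = arctan(1/2) ≈ 26.57°
pole (s+1): 1 + j1 → |·| = √(1²+1²) = √2 ≈ 1.4142, ∠ = arctan(1/1) ≈ 45.00°
pole (s+8): 8 + j1 → |·| = √(8²+1²) = √65 ≈ 8.0623, ∠ = arctan(1/8) ≈ 7.13°
∠T = 26.57° − 52.13° = -25.56°

-25.6°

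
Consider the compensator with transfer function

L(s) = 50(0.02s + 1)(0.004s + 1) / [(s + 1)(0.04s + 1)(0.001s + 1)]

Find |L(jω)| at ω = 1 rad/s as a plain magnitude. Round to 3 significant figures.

At ω = 1 rad/s:
zero (1 + j1·0.02) = 1 + j0.02 → |·| ≈ 1.0002, ∠ ≈ 1.15°
zero (1 + j1·0.004) = 1 + j0.004 → |·| ≈ 1, ∠ ≈ 0.23°
pole (1 + j1·1) = 1 + j1 → |·| ≈ 1.4142, ∠ ≈ 45.00°
pole (1 + j1·0.04) = 1 + j0.04 → |·| ≈ 1.0008, ∠ ≈ 2.29°
pole (1 + j1·0.001) = 1 + j0.001 → |·| ≈ 1, ∠ ≈ 0.06°
|L| = 50 · 1.0002 · 1 / (1.4142 · 1.0008 · 1) ≈ 35.334

35.3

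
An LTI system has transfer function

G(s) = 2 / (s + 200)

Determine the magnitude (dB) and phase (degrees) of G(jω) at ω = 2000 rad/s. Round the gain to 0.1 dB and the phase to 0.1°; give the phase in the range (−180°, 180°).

-60.0 dB, -84.3°

At s = jω = j2000:
pole (s+200): 200 + j2000 → |·| = √(200²+2000²) = √4040000 ≈ 2010, ∠ = arctan(2000/200) ≈ 84.29°
|G| = 2 / 2010 ≈ 0.00099502
Gain = 20 log₁₀(0.00099502) ≈ -60.04 dB
∠G = 0.00° − 84.29° = -84.29°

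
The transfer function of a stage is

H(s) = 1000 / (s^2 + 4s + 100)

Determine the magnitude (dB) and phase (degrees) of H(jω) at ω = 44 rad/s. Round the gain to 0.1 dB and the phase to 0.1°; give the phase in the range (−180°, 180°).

-5.3 dB, -174.5°

At s = jω = j44:
quadratic: (j44)² + 4·j44 + 100 = -1836 + j176 → |·| ≈ 1844.4, ∠ ≈ 174.52°
|H| = 1000 / 1844.4 ≈ 0.54218
Gain = 20 log₁₀(0.54218) ≈ -5.32 dB
∠H = 0.00° − 174.52° = -174.52°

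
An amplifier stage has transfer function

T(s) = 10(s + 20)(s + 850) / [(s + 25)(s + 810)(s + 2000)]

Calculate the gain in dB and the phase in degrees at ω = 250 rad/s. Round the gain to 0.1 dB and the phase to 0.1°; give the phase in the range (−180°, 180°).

-45.7 dB, -6.8°

At s = jω = j250:
zero (s+20): 20 + j250 → |·| = √(20²+250²) = √62900 ≈ 250.8, ∠ = arctan(250/20) ≈ 85.43°
zero (s+850): 850 + j250 → |·| = √(850²+250²) = √785000 ≈ 886, ∠ = arctan(250/850) ≈ 16.39°
pole (s+25): 25 + j250 → |·| = √(25²+250²) = √63125 ≈ 251.25, ∠ = arctan(250/25) ≈ 84.29°
pole (s+810): 810 + j250 → |·| = √(810²+250²) = √718600 ≈ 847.7, ∠ = arctan(250/810) ≈ 17.15°
pole (s+2000): 2000 + j250 → |·| = √(2000²+250²) = √4062500 ≈ 2015.6, ∠ = arctan(250/2000) ≈ 7.13°
|T| = 10 · 2.2221e+05 / 4.2929e+08 ≈ 0.0051762
Gain = 20 log₁₀(0.0051762) ≈ -45.72 dB
∠T = 101.82° − 108.57° = -6.75°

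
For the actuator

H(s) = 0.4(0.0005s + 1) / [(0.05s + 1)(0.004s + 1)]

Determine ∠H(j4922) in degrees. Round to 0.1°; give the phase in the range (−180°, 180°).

-109.0°

At ω = 4922 rad/s:
zero (1 + j4922·0.0005) = 1 + j2.461 → |·| ≈ 2.6564, ∠ ≈ 67.89°
pole (1 + j4922·0.05) = 1 + j246.1 → |·| ≈ 246.1, ∠ ≈ 89.77°
pole (1 + j4922·0.004) = 1 + j19.688 → |·| ≈ 19.713, ∠ ≈ 87.09°
∠H = (67.89°) − (89.77° + 87.09°) = -108.97°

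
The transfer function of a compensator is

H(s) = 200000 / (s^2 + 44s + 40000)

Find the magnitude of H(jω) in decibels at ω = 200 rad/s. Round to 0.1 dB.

27.1 dB

At s = jω = j200:
quadratic: (j200)² + 44·j200 + 40000 = 0 + j8800 → |·| ≈ 8800, ∠ ≈ 90.00°
|H| = 200000 / 8800 ≈ 22.727
Gain = 20 log₁₀(22.727) ≈ 27.13 dB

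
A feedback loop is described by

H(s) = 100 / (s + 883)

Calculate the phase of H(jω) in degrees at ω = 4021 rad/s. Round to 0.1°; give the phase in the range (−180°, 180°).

-77.6°

Substitute s = j4021:
Numerator: 100 = 100 + j0
Denominator: (j4021) + 883 = 883 + j4021
|N| = √(100² + 0²) ≈ 100, ∠N ≈ 0.00°
|D| = √(883² + 4021²) ≈ 4116.8, ∠D ≈ 77.61°
∠H = 0.00° − 77.61° = -77.61°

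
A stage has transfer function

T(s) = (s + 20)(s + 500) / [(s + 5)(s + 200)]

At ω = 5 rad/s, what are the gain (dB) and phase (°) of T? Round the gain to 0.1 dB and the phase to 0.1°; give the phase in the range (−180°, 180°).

At s = jω = j5:
zero (s+20): 20 + j5 → |·| = √(20²+5²) = √425 ≈ 20.616, ∠ = arctan(5/20) ≈ 14.04°
zero (s+500): 500 + j5 → |·| = √(500²+5²) = √250025 ≈ 500.02, ∠ = arctan(5/500) ≈ 0.57°
pole (s+5): 5 + j5 → |·| = √(5²+5²) = √50 ≈ 7.0711, ∠ = arctan(5/5) ≈ 45.00°
pole (s+200): 200 + j5 → |·| = √(200²+5²) = √40025 ≈ 200.06, ∠ = arctan(5/200) ≈ 1.43°
|T| = 1 · 10308 / 1414.6 ≈ 7.2869
Gain = 20 log₁₀(7.2869) ≈ 17.25 dB
∠T = 14.61° − 46.43° = -31.82°

17.3 dB, -31.8°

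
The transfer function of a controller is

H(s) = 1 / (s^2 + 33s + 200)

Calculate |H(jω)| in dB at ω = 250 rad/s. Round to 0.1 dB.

-96.0 dB

Substitute s = j250:
Numerator: 1 = 1 + j0
Denominator: (j250)^2 + 33(j250) + 200 = -62300 + j8250
|N| = √(1² + 0²) ≈ 1, ∠N ≈ 0.00°
|D| = √(62300² + 8250²) ≈ 62844, ∠D ≈ 172.46°
|H| = 1 / 62844 ≈ 1.5912e-05
Gain = 20 log₁₀(1.5912e-05) ≈ -95.97 dB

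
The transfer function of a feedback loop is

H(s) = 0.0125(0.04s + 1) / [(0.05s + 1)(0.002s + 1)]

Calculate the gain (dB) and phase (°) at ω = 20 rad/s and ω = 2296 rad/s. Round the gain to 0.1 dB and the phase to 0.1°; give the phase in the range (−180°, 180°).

ω = 20: -38.9 dB, -8.6°; ω = 2296: -53.4 dB, -77.8°

At ω = 20 rad/s:
zero (1 + j20·0.04) = 1 + j0.8 → |·| ≈ 1.2806, ∠ ≈ 38.66°
pole (1 + j20·0.05) = 1 + j1 → |·| ≈ 1.4142, ∠ ≈ 45.00°
pole (1 + j20·0.002) = 1 + j0.04 → |·| ≈ 1.0008, ∠ ≈ 2.29°
|H| = 0.0125 · 1.2806 / (1.4142 · 1.0008) ≈ 0.01131
Gain = 20 log₁₀(0.01131) ≈ -38.93 dB
∠H = (38.66°) − (45.00° + 2.29°) = -8.63°

At ω = 2296 rad/s:
zero (1 + j2296·0.04) = 1 + j91.84 → |·| ≈ 91.845, ∠ ≈ 89.38°
pole (1 + j2296·0.05) = 1 + j114.8 → |·| ≈ 114.8, ∠ ≈ 89.50°
pole (1 + j2296·0.002) = 1 + j4.592 → |·| ≈ 4.6996, ∠ ≈ 77.71°
|H| = 0.0125 · 91.845 / (114.8 · 4.6996) ≈ 0.002128
Gain = 20 log₁₀(0.002128) ≈ -53.44 dB
∠H = (89.38°) − (89.50° + 77.71°) = -77.83°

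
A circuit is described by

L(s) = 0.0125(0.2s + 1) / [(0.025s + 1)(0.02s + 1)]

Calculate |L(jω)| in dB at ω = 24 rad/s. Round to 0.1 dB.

At ω = 24 rad/s:
zero (1 + j24·0.2) = 1 + j4.8 → |·| ≈ 4.9031, ∠ ≈ 78.23°
pole (1 + j24·0.025) = 1 + j0.6 → |·| ≈ 1.1662, ∠ ≈ 30.96°
pole (1 + j24·0.02) = 1 + j0.48 → |·| ≈ 1.1092, ∠ ≈ 25.64°
|L| = 0.0125 · 4.9031 / (1.1662 · 1.1092) ≈ 0.04738
Gain = 20 log₁₀(0.04738) ≈ -26.49 dB

-26.5 dB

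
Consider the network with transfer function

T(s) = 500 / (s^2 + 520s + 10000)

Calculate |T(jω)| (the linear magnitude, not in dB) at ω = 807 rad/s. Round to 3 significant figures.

0.000652

Substitute s = j807:
Numerator: 500 = 500 + j0
Denominator: (j807)^2 + 520(j807) + 10000 = -641249 + j419640
|N| = √(500² + 0²) ≈ 500, ∠N ≈ 0.00°
|D| = √(641249² + 419640²) ≈ 7.6635e+05, ∠D ≈ 146.80°
|T| = 500 / 7.6635e+05 ≈ 0.00065244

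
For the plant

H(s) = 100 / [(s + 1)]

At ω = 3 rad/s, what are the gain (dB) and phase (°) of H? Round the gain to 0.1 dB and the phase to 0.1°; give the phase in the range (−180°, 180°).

At ω = 3 rad/s:
pole (1 + j3·1) = 1 + j3 → |·| ≈ 3.1623, ∠ ≈ 71.57°
|H| = 100 · 1 / (3.1623) ≈ 31.623
Gain = 20 log₁₀(31.623) ≈ 30.00 dB
∠H = (0°) − (71.57°) = -71.57°

30.0 dB, -71.6°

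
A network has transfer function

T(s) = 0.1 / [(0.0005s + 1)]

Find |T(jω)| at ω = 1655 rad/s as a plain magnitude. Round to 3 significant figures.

0.0770

At ω = 1655 rad/s:
pole (1 + j1655·0.0005) = 1 + j0.8275 → |·| ≈ 1.298, ∠ ≈ 39.61°
|T| = 0.1 · 1 / (1.298) ≈ 0.077042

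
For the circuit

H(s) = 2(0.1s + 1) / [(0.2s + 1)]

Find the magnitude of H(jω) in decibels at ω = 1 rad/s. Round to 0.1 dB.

At ω = 1 rad/s:
zero (1 + j1·0.1) = 1 + j0.1 → |·| ≈ 1.005, ∠ ≈ 5.71°
pole (1 + j1·0.2) = 1 + j0.2 → |·| ≈ 1.0198, ∠ ≈ 11.31°
|H| = 2 · 1.005 / (1.0198) ≈ 1.971
Gain = 20 log₁₀(1.971) ≈ 5.89 dB

5.9 dB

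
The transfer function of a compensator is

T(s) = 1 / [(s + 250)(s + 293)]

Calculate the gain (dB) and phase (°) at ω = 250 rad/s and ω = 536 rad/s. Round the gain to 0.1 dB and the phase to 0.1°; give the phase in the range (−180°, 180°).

At s = jω = j250:
pole (s+250): 250 + j250 → |·| = √(250²+250²) = √125000 ≈ 353.55, ∠ = arctan(250/250) ≈ 45.00°
pole (s+293): 293 + j250 → |·| = √(293²+250²) = √148349 ≈ 385.16, ∠ = arctan(250/293) ≈ 40.47°
|T| = 1 / 1.3617e+05 ≈ 7.3438e-06
Gain = 20 log₁₀(7.3438e-06) ≈ -102.68 dB
∠T = 0.00° − 85.47° = -85.47°

At s = jω = j536:
pole (s+250): 250 + j536 → |·| = √(250²+536²) = √349796 ≈ 591.44, ∠ = arctan(536/250) ≈ 64.99°
pole (s+293): 293 + j536 → |·| = √(293²+536²) = √373145 ≈ 610.86, ∠ = arctan(536/293) ≈ 61.34°
|T| = 1 / 3.6129e+05 ≈ 2.7679e-06
Gain = 20 log₁₀(2.7679e-06) ≈ -111.16 dB
∠T = 0.00° − 126.33° = -126.33°

ω = 250: -102.7 dB, -85.5°; ω = 536: -111.2 dB, -126.3°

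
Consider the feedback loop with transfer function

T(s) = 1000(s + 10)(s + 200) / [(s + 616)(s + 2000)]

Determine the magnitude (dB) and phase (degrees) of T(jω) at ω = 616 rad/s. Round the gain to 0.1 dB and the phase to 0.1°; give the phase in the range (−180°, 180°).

At s = jω = j616:
zero (s+10): 10 + j616 → |·| = √(10²+616²) = √379556 ≈ 616.08, ∠ = arctan(616/10) ≈ 89.07°
zero (s+200): 200 + j616 → |·| = √(200²+616²) = √419456 ≈ 647.65, ∠ = arctan(616/200) ≈ 72.01°
pole (s+616): 616 + j616 → |·| = √(616²+616²) = √758912 ≈ 871.16, ∠ = arctan(616/616) ≈ 45.00°
pole (s+2000): 2000 + j616 → |·| = √(2000²+616²) = √4379456 ≈ 2092.7, ∠ = arctan(616/2000) ≈ 17.12°
|T| = 1000 · 3.99e+05 / 1.8231e+06 ≈ 218.86
Gain = 20 log₁₀(218.86) ≈ 46.80 dB
∠T = 161.08° − 62.12° = 98.96°

46.8 dB, 99.0°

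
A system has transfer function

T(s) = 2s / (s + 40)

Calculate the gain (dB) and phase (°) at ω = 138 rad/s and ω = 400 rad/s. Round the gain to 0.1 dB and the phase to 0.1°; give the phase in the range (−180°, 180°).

ω = 138: 5.7 dB, 16.2°; ω = 400: 6.0 dB, 5.7°

At s = jω = j138:
zero at origin: s = j138 → |·| = 138, ∠ = 90.00°
pole (s+40): 40 + j138 → |·| = √(40²+138²) = √20644 ≈ 143.68, ∠ = arctan(138/40) ≈ 73.84°
|T| = 2 · 138 / 143.68 ≈ 1.9209
Gain = 20 log₁₀(1.9209) ≈ 5.67 dB
∠T = 90.00° − 73.84° = 16.16°

At s = jω = j400:
zero at origin: s = j400 → |·| = 400, ∠ = 90.00°
pole (s+40): 40 + j400 → |·| = √(40²+400²) = √161600 ≈ 402, ∠ = arctan(400/40) ≈ 84.29°
|T| = 2 · 400 / 402 ≈ 1.99
Gain = 20 log₁₀(1.99) ≈ 5.98 dB
∠T = 90.00° − 84.29° = 5.71°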